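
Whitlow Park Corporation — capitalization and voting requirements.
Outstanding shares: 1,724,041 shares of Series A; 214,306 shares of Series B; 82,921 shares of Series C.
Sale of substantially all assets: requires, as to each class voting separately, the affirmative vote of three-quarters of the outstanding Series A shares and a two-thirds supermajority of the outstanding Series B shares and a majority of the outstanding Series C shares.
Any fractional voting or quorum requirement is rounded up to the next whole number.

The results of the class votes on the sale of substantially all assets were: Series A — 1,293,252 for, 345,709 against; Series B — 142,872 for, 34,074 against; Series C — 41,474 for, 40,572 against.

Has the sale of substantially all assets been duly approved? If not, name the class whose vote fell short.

Approved — every class gave the required vote.

Series A: 3/4 of 1724041 = 1293030.75, rounded up to 1293031; 1,293,031 required, 1,293,252 in favor — approved.
Series B: 2/3 of 214306 = 142870.67, rounded up to 142871; 142,871 required, 142,872 in favor — approved.
Series C: a majority of 82921 is 41461; 41,461 required, 41,474 in favor — approved.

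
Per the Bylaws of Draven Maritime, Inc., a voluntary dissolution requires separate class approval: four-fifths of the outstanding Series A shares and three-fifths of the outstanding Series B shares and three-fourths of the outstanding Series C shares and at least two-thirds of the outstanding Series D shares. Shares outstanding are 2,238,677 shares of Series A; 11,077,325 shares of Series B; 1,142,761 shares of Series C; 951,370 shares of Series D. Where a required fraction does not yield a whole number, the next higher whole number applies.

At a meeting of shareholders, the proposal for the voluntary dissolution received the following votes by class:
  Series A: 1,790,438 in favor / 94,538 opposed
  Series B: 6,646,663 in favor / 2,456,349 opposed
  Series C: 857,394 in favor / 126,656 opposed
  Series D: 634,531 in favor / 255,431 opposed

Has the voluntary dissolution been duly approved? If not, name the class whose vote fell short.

Not approved — the Series A shares did not give the required vote.

Series A: 4/5 of 2238677 = 1790941.60, rounded up to 1790942; 1,790,942 required, 1,790,438 in favor — not approved.
Series B: 3/5 of 11077325 = 6646395; 6,646,395 required, 6,646,663 in favor — approved.
Series C: 3/4 of 1142761 = 857070.75, rounded up to 857071; 857,071 required, 857,394 in favor — approved.
Series D: 2/3 of 951370 = 634246.67, rounded up to 634247; 634,247 required, 634,531 in favor — approved.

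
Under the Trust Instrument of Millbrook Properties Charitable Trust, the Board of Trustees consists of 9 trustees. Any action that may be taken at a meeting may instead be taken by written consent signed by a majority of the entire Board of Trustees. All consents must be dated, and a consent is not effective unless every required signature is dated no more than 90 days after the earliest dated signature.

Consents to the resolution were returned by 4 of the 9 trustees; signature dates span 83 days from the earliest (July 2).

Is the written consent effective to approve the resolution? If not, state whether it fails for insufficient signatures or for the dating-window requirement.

Not effective — insufficient signatures.

Signatures required: a majority of 9 — a majority of 9 is 5, so 5 needed; 4 signed. Insufficient.
Dating window: the latest signature is 83 days after the earliest; the limit is 90 days. Within the window.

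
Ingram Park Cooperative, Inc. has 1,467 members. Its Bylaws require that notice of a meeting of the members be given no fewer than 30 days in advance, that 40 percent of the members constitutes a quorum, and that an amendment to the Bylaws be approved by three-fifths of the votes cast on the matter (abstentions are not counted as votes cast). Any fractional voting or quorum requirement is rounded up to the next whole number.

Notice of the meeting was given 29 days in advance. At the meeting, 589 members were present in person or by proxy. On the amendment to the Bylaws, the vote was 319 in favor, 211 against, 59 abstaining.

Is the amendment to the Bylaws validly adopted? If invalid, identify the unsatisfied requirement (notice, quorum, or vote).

Invalid — notice requirement not satisfied.

Notice: 29 days given; 30 required. Not satisfied.
Quorum: 40% of 1,467 = 586.80, rounded up to 587; 589 present. Satisfied.
Vote: requires three-fifths of the votes cast (589 − 59 abstaining = 530); 3/5 of 530 = 318, so 318 needed; 319 in favor. Satisfied.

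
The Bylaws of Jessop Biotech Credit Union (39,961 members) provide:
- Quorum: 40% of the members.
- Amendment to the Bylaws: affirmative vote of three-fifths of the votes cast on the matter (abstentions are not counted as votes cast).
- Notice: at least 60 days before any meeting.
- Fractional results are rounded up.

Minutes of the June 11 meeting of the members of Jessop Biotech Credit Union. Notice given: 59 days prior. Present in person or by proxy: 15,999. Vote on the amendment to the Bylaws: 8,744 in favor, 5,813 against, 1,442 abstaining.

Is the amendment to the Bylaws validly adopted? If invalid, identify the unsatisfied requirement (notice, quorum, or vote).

Invalid — notice requirement not satisfied.

Notice: 59 days given; 60 required. Not satisfied.
Quorum: 40% of 39,961 = 15,984.40, rounded up to 15,985; 15,999 present. Satisfied.
Vote: requires three-fifths of the votes cast (15,999 − 1,442 abstaining = 14,557); 3/5 of 14557 = 8734.20, rounded up to 8735, so 8,735 needed; 8,744 in favor. Satisfied.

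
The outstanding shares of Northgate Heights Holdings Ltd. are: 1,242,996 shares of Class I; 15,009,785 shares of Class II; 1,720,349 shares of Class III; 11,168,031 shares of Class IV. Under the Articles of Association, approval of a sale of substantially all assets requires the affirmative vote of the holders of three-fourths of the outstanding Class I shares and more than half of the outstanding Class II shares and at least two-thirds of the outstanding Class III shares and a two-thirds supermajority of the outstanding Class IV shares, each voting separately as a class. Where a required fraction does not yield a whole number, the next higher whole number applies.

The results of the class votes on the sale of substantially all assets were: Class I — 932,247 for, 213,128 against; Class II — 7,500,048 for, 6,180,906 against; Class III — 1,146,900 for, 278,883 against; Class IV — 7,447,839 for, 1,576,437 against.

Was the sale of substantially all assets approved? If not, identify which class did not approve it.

Class I: 3/4 of 1242996 = 932247; 932,247 required, 932,247 in favor — approved.
Class II: a majority of 15009785 is 7504893; 7,504,893 required, 7,500,048 in favor — not approved.
Class III: 2/3 of 1720349 = 1146899.33, rounded up to 1146900; 1,146,900 required, 1,146,900 in favor — approved.
Class IV: 2/3 of 11168031 = 7445354; 7,445,354 required, 7,447,839 in favor — approved.

Not approved — the Class II shares did not give the required vote.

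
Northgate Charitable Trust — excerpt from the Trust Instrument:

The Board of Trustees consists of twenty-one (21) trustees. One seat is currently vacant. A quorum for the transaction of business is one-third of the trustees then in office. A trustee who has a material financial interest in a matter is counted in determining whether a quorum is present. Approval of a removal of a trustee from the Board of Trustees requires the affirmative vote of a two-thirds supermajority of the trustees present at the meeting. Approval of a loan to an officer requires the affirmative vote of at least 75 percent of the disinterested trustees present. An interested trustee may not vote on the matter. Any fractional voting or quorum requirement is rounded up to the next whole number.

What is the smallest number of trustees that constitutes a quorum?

1/3 of 20 = 6.67, rounded up to 7.

7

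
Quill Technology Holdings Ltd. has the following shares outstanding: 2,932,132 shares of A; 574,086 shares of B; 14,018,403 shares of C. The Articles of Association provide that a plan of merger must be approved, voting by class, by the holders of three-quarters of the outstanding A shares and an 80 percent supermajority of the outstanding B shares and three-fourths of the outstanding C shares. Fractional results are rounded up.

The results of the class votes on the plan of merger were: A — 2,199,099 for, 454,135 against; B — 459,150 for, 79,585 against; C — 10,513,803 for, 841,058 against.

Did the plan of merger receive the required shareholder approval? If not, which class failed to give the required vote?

Not approved — the B shares did not give the required vote.

A: 3/4 of 2932132 = 2199099; 2,199,099 required, 2,199,099 in favor — approved.
B: 4/5 of 574086 = 459268.80, rounded up to 459269; 459,269 required, 459,150 in favor — not approved.
C: 3/4 of 14018403 = 10513802.25, rounded up to 10513803; 10,513,803 required, 10,513,803 in favor — approved.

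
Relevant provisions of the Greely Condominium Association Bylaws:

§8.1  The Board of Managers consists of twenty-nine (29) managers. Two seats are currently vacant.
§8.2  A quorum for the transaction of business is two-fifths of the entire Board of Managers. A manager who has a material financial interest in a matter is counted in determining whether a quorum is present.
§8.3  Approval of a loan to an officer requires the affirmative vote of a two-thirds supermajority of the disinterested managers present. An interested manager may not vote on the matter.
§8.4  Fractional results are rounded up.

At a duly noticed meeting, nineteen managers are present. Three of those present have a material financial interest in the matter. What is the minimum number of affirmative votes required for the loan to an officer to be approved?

The loan to an officer requires two-thirds of the disinterested managers present (19 − 3 = 16).
2/3 of 16 = 10.67, rounded up to 11.

11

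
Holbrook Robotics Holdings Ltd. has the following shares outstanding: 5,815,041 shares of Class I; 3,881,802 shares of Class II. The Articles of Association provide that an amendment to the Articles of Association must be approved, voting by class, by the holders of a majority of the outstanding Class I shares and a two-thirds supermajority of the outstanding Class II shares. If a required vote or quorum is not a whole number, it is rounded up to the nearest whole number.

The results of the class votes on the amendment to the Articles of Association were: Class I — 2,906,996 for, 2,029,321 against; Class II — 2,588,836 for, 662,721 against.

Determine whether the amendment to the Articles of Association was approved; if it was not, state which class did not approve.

Class I: a majority of 5815041 is 2907521; 2,907,521 required, 2,906,996 in favor — not approved.
Class II: 2/3 of 3881802 = 2587868; 2,587,868 required, 2,588,836 in favor — approved.

Not approved — the Class I shares did not give the required vote.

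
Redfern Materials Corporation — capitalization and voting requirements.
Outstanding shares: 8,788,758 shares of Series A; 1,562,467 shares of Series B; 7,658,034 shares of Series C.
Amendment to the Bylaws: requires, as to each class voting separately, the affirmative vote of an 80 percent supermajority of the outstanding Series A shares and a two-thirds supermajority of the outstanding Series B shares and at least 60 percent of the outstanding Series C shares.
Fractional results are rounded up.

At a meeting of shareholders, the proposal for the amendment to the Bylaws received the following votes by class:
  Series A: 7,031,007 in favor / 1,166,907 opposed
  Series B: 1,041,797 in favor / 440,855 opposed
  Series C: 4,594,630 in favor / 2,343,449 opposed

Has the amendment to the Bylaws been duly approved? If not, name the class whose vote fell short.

Series A: 4/5 of 8788758 = 7031006.40, rounded up to 7031007; 7,031,007 required, 7,031,007 in favor — approved.
Series B: 2/3 of 1562467 = 1041644.67, rounded up to 1041645; 1,041,645 required, 1,041,797 in favor — approved.
Series C: 3/5 of 7658034 = 4594820.40, rounded up to 4594821; 4,594,821 required, 4,594,630 in favor — not approved.

Not approved — the Series C shares did not give the required vote.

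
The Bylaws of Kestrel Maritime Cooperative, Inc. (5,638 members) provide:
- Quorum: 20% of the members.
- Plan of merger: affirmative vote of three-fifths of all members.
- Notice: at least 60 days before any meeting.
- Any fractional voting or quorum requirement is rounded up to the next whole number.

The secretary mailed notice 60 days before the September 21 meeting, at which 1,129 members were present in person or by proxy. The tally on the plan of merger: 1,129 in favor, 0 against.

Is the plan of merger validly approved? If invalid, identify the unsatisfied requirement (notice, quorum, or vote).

Invalid — vote requirement not satisfied.

Notice: 60 days given; 60 required. Satisfied.
Quorum: 20% of 5,638 = 1,127.60, rounded up to 1,128; 1,129 present. Satisfied.
Vote: requires three-fifths of all members (5,638); 3/5 of 5638 = 3382.80, rounded up to 3383, so 3,383 needed; 1,129 in favor. Not satisfied.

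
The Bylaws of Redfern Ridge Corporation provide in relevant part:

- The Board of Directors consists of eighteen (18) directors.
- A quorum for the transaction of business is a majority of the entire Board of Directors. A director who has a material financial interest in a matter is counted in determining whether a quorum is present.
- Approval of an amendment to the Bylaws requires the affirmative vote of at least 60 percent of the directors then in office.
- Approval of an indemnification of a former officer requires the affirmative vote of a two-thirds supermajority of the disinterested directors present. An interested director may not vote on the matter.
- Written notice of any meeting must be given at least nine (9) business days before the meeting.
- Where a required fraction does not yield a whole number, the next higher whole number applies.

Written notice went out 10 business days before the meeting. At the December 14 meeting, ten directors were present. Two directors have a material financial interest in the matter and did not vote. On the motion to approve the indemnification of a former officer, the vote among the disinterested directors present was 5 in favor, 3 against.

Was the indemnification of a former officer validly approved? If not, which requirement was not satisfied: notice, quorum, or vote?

Invalid — vote requirement not satisfied.

Notice: 10 business days given; 9 required (10 ≥ 9). Satisfied.
Quorum: 10 present (interested directors count toward quorum); quorum is 10. Satisfied.
Vote: the indemnification of a former officer requires two-thirds of the disinterested directors present (10 − 2 = 8). 2/3 of 8 = 5.33, rounded up to 6, so 6 affirmative votes are needed; 5 voted in favor. Not satisfied.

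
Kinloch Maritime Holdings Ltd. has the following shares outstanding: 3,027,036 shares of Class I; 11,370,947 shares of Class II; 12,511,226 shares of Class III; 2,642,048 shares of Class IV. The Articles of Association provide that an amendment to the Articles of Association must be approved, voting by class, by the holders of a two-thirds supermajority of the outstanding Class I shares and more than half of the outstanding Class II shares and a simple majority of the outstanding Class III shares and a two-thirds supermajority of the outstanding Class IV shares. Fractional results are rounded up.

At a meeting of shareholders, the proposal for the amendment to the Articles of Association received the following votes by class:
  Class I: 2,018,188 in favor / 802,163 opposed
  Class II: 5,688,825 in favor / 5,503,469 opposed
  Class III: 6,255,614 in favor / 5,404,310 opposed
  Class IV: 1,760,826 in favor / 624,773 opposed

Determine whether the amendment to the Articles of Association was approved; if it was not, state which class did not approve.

Class I: 2/3 of 3027036 = 2018024; 2,018,024 required, 2,018,188 in favor — approved.
Class II: a majority of 11370947 is 5685474; 5,685,474 required, 5,688,825 in favor — approved.
Class III: a majority of 12511226 is 6255614; 6,255,614 required, 6,255,614 in favor — approved.
Class IV: 2/3 of 2642048 = 1761365.33, rounded up to 1761366; 1,761,366 required, 1,760,826 in favor — not approved.

Not approved — the Class IV shares did not give the required vote.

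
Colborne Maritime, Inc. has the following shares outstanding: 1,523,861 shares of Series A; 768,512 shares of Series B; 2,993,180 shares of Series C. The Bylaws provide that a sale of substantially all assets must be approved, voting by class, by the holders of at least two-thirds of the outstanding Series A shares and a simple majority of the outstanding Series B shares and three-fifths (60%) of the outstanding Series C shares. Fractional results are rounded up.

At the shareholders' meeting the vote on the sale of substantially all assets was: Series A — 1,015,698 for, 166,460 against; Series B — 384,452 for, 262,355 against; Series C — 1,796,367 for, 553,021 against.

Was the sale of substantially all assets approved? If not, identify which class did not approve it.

Not approved — the Series A shares did not give the required vote.

Series A: 2/3 of 1523861 = 1015907.33, rounded up to 1015908; 1,015,908 required, 1,015,698 in favor — not approved.
Series B: a majority of 768512 is 384257; 384,257 required, 384,452 in favor — approved.
Series C: 3/5 of 2993180 = 1795908; 1,795,908 required, 1,796,367 in favor — approved.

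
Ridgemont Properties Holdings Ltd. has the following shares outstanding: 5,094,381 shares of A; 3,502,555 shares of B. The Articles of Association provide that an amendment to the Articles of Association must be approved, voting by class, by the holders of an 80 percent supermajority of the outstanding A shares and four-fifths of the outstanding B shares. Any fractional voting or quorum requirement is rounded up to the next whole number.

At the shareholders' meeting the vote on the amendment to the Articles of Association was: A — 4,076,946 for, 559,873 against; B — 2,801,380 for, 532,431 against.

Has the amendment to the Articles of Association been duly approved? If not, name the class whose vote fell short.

A: 4/5 of 5094381 = 4075504.80, rounded up to 4075505; 4,075,505 required, 4,076,946 in favor — approved.
B: 4/5 of 3502555 = 2802044; 2,802,044 required, 2,801,380 in favor — not approved.

Not approved — the B shares did not give the required vote.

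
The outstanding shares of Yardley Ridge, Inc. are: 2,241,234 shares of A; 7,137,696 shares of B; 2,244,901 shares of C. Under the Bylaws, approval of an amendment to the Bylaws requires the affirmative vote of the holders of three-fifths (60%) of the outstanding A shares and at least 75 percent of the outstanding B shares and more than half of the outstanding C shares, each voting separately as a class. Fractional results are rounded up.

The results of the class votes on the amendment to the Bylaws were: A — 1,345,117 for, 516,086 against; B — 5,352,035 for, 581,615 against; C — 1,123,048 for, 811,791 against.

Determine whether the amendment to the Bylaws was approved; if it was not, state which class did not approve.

A: 3/5 of 2241234 = 1344740.40, rounded up to 1344741; 1,344,741 required, 1,345,117 in favor — approved.
B: 3/4 of 7137696 = 5353272; 5,353,272 required, 5,352,035 in favor — not approved.
C: a majority of 2244901 is 1122451; 1,122,451 required, 1,123,048 in favor — approved.

Not approved — the B shares did not give the required vote.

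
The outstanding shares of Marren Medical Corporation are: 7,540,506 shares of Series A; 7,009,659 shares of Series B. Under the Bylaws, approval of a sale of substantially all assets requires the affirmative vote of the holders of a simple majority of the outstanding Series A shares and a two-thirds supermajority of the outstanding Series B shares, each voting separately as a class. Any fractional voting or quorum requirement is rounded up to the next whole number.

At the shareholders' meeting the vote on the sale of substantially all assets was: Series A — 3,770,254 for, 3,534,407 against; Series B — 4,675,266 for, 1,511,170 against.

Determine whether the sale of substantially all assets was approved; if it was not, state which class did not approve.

Approved — every class gave the required vote.

Series A: a majority of 7540506 is 3770254; 3,770,254 required, 3,770,254 in favor — approved.
Series B: 2/3 of 7009659 = 4673106; 4,673,106 required, 4,675,266 in favor — approved.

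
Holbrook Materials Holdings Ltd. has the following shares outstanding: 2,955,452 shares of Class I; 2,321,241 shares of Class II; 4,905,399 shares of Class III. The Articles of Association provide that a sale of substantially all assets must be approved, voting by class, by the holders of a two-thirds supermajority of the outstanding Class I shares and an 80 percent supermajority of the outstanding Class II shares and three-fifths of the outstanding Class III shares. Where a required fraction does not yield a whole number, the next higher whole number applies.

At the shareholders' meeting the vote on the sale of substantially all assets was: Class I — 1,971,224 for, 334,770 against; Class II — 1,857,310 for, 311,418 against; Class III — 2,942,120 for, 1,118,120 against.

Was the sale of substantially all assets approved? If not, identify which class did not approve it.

Not approved — the Class III shares did not give the required vote.

Class I: 2/3 of 2955452 = 1970301.33, rounded up to 1970302; 1,970,302 required, 1,971,224 in favor — approved.
Class II: 4/5 of 2321241 = 1856992.80, rounded up to 1856993; 1,856,993 required, 1,857,310 in favor — approved.
Class III: 3/5 of 4905399 = 2943239.40, rounded up to 2943240; 2,943,240 required, 2,942,120 in favor — not approved.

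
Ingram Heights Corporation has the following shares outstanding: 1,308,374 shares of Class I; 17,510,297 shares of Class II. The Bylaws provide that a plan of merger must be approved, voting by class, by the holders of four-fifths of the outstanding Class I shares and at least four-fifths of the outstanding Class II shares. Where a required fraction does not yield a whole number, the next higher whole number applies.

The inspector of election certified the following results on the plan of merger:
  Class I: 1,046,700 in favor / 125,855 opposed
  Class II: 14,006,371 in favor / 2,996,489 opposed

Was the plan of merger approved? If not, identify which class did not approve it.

Not approved — the Class II shares did not give the required vote.

Class I: 4/5 of 1308374 = 1046699.20, rounded up to 1046700; 1,046,700 required, 1,046,700 in favor — approved.
Class II: 4/5 of 17510297 = 14008237.60, rounded up to 14008238; 14,008,238 required, 14,006,371 in favor — not approved.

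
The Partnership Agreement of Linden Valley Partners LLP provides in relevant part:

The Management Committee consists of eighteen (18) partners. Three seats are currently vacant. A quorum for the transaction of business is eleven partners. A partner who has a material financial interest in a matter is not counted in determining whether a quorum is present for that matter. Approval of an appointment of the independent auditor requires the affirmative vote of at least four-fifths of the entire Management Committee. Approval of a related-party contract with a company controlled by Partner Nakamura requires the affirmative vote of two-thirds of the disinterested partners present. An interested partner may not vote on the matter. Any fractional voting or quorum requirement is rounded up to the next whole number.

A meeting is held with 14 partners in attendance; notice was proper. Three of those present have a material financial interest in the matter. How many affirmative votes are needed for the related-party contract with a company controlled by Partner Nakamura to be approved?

The related-party contract with a company controlled by Partner Nakamura requires two-thirds of the disinterested partners present (14 − 3 = 11).
2/3 of 11 = 7.33, rounded up to 8.

8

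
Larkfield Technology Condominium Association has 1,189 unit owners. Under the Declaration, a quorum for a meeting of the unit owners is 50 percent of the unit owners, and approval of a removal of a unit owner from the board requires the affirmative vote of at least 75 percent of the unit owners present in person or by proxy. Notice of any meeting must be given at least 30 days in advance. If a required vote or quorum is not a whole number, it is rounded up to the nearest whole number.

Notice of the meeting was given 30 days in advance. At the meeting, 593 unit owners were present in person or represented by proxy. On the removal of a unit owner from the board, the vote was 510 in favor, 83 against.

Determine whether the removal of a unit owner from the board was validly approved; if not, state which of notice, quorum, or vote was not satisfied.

Invalid — quorum requirement not satisfied.

Notice: 30 days given; 30 required. Satisfied.
Quorum: 50% of 1,189 = 594.50, rounded up to 595; 593 present. Not satisfied.
Vote: requires three-fourths of those present (593); 3/4 of 593 = 444.75, rounded up to 445, so 445 needed; 510 in favor. Satisfied.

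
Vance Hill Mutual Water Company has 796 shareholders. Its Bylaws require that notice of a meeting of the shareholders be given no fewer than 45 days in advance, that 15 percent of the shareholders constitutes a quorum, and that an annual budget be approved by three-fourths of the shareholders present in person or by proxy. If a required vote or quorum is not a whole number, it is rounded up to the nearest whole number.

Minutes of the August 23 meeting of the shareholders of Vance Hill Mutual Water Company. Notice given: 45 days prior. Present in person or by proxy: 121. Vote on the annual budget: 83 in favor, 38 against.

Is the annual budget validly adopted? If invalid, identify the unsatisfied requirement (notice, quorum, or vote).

Notice: 45 days given; 45 required. Satisfied.
Quorum: 15% of 796 = 119.40, rounded up to 120; 121 present. Satisfied.
Vote: requires three-fourths of those present (121); 3/4 of 121 = 90.75, rounded up to 91, so 91 needed; 83 in favor. Not satisfied.

Invalid — vote requirement not satisfied.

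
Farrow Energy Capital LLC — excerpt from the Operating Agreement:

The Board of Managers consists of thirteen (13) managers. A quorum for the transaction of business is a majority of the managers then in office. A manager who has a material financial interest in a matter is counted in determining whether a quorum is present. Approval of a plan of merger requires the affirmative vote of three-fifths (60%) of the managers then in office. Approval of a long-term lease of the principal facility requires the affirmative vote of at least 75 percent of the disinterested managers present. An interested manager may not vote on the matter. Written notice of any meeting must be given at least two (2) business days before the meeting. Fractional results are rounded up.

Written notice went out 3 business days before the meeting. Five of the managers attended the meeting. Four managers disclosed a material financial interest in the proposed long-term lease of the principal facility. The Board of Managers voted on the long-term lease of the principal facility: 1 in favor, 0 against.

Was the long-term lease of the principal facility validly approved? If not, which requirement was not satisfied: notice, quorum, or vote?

Notice: 3 business days given; 2 required (3 ≥ 2). Satisfied.
Quorum: 5 present (interested managers count toward quorum); quorum is 7. Not satisfied.
Vote: the long-term lease of the principal facility requires three-fourths of the disinterested managers present (5 − 4 = 1). 3/4 of 1 = 0.75, rounded up to 1, so 1 affirmative vote is needed; 1 voted in favor. Satisfied. (Moot — without a quorum no business can be validly transacted.)

Invalid — quorum requirement not satisfied.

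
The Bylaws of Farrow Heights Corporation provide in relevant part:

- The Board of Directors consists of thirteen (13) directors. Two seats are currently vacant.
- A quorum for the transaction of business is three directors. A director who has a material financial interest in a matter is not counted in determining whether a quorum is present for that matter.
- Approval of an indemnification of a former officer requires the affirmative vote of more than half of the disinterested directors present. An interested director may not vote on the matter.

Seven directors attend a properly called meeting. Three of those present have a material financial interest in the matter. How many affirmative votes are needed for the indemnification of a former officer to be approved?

3

The indemnification of a former officer requires a majority of the disinterested directors present (7 − 3 = 4).
A majority of 4 is 3.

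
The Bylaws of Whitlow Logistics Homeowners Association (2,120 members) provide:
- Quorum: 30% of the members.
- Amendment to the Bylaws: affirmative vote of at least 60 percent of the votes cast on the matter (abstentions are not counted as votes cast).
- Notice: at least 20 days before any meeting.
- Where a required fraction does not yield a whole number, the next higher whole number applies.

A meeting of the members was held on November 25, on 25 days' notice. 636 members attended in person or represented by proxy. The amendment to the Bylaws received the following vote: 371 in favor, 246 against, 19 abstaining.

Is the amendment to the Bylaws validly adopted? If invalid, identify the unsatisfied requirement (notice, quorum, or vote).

Valid — all requirements satisfied.

Notice: 25 days given; 20 required. Satisfied.
Quorum: 30% of 2,120 = 636; 636 present. Satisfied.
Vote: requires three-fifths of the votes cast (636 − 19 abstaining = 617); 3/5 of 617 = 370.20, rounded up to 371, so 371 needed; 371 in favor. Satisfied.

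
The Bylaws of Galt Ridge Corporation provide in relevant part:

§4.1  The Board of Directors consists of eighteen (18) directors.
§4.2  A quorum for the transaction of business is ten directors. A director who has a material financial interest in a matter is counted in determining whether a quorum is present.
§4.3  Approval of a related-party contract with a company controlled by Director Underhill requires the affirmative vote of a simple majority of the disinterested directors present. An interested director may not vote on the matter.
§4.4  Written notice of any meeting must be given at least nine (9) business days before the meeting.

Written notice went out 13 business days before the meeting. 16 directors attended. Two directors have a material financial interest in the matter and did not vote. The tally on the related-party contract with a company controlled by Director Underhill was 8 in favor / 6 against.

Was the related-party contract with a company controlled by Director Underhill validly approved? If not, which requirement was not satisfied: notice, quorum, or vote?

Valid — all requirements satisfied.

Notice: 13 business days given; 9 required (13 ≥ 9). Satisfied.
Quorum: 16 present (interested directors count toward quorum); quorum is 10. Satisfied.
Vote: the related-party contract with a company controlled by Director Underhill requires a majority of the disinterested directors present (16 − 2 = 14). A majority of 14 is 8, so 8 affirmative votes are needed; 8 voted in favor. Satisfied.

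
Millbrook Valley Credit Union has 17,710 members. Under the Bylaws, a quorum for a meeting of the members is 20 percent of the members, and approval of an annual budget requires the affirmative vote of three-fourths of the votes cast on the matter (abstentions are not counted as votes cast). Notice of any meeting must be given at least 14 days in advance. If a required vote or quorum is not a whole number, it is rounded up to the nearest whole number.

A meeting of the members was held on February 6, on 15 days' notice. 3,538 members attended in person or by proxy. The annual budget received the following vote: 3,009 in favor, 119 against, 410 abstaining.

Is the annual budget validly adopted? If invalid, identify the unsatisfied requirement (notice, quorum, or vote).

Invalid — quorum requirement not satisfied.

Notice: 15 days given; 14 required. Satisfied.
Quorum: 20% of 17,710 = 3,542; 3,538 present. Not satisfied.
Vote: requires three-fourths of the votes cast (3,538 − 410 abstaining = 3,128); 3/4 of 3128 = 2346, so 2,346 needed; 3,009 in favor. Satisfied.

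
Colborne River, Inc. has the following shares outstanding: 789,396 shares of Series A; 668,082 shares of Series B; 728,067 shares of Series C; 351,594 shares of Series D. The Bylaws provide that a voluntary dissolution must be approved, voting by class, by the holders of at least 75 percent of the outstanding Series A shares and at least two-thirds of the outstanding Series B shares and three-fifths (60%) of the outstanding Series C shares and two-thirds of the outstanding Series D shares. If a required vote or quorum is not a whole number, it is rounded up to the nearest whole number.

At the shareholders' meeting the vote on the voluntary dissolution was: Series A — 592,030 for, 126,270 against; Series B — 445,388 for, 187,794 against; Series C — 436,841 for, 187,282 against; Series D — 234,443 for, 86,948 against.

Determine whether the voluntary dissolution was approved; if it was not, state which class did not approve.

Not approved — the Series A shares did not give the required vote.

Series A: 3/4 of 789396 = 592047; 592,047 required, 592,030 in favor — not approved.
Series B: 2/3 of 668082 = 445388; 445,388 required, 445,388 in favor — approved.
Series C: 3/5 of 728067 = 436840.20, rounded up to 436841; 436,841 required, 436,841 in favor — approved.
Series D: 2/3 of 351594 = 234396; 234,396 required, 234,443 in favor — approved.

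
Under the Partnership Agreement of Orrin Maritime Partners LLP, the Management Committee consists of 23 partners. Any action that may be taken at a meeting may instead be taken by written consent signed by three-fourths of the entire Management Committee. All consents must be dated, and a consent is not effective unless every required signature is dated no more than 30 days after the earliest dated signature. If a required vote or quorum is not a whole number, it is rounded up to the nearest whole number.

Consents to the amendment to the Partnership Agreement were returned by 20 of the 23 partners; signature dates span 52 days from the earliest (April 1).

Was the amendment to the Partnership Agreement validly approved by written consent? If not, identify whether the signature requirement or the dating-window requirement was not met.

Not effective — dating-window requirement not satisfied.

Signatures required: three-fourths of 23 — 3/4 of 23 = 17.25, rounded up to 18, so 18 needed; 20 signed. Sufficient.
Dating window: the latest signature is 52 days after the earliest; the limit is 30 days. Outside the window.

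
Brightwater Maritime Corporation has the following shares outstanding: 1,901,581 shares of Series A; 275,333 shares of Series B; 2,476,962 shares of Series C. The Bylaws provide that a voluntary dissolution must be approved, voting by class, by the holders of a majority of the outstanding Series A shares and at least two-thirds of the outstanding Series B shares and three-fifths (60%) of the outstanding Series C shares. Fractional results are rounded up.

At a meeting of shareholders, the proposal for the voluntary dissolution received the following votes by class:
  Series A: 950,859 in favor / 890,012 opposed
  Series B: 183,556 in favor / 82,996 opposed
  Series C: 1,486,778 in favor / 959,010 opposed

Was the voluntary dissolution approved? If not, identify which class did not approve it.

Series A: a majority of 1901581 is 950791; 950,791 required, 950,859 in favor — approved.
Series B: 2/3 of 275333 = 183555.33, rounded up to 183556; 183,556 required, 183,556 in favor — approved.
Series C: 3/5 of 2476962 = 1486177.20, rounded up to 1486178; 1,486,178 required, 1,486,778 in favor — approved.

Approved — every class gave the required vote.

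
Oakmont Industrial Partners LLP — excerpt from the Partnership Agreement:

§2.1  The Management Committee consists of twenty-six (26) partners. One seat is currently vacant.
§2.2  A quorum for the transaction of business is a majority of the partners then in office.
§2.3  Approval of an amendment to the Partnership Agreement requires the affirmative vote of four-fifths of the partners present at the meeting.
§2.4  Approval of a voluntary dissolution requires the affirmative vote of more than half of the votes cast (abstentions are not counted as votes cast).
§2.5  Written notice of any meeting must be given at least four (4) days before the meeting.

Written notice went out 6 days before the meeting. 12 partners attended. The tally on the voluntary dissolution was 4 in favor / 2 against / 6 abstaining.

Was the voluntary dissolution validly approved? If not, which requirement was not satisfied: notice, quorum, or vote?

Invalid — quorum requirement not satisfied.

Notice: 6 days given; 4 required (6 ≥ 4). Satisfied.
Quorum: 12 present; quorum is 13. Not satisfied.
Vote: the voluntary dissolution requires a majority of the votes cast (12 present − 6 abstaining = 6). A majority of 6 is 4, so 4 affirmative votes are needed; 4 voted in favor. Satisfied. (Moot — without a quorum no business can be validly transacted.)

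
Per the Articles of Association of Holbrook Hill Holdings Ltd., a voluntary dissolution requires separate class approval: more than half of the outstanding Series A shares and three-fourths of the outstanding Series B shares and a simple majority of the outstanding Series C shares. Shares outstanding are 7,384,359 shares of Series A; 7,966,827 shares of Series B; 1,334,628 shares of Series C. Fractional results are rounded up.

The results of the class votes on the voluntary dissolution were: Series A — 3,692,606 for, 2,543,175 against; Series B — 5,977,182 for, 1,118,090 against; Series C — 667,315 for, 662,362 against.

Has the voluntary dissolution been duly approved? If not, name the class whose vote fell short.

Approved — every class gave the required vote.

Series A: a majority of 7384359 is 3692180; 3,692,180 required, 3,692,606 in favor — approved.
Series B: 3/4 of 7966827 = 5975120.25, rounded up to 5975121; 5,975,121 required, 5,977,182 in favor — approved.
Series C: a majority of 1334628 is 667315; 667,315 required, 667,315 in favor — approved.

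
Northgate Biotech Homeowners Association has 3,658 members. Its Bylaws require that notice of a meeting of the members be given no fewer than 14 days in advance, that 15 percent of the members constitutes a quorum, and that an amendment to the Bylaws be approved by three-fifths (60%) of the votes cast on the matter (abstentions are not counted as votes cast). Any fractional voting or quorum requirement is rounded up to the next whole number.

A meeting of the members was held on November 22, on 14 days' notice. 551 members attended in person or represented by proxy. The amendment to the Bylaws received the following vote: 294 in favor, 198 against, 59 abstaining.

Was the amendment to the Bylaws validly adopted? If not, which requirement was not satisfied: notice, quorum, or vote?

Notice: 14 days given; 14 required. Satisfied.
Quorum: 15% of 3,658 = 548.70, rounded up to 549; 551 present. Satisfied.
Vote: requires three-fifths of the votes cast (551 − 59 abstaining = 492); 3/5 of 492 = 295.20, rounded up to 296, so 296 needed; 294 in favor. Not satisfied.

Invalid — vote requirement not satisfied.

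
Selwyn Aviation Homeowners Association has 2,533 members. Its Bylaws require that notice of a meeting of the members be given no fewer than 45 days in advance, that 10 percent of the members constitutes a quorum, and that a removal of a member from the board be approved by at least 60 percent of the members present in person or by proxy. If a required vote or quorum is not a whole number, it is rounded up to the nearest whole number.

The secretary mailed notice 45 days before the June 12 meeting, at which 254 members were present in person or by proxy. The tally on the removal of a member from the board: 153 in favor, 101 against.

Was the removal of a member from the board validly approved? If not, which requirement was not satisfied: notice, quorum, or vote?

Notice: 45 days given; 45 required. Satisfied.
Quorum: 10% of 2,533 = 253.30, rounded up to 254; 254 present. Satisfied.
Vote: requires three-fifths of those present (254); 3/5 of 254 = 152.40, rounded up to 153, so 153 needed; 153 in favor. Satisfied.

Valid — all requirements satisfied.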